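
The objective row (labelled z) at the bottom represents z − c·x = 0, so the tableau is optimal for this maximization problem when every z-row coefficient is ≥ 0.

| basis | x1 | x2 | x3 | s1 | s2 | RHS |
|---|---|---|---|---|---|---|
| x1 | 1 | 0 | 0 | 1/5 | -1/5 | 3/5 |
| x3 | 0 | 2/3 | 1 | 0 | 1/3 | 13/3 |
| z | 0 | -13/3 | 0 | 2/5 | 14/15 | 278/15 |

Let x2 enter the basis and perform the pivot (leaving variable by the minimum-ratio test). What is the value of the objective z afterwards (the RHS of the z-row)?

467/10

Ratio test on column x2 — row 1: entry 0 ≤ 0; row 2: (13/3)/(2/3) = 13/2. Minimum is 13/2 at row 2 (x3 leaves); pivot element 2/3.
Pivot on row 2; the z-row RHS becomes 278/15 − (-13/3)·(13/2) = 467/10.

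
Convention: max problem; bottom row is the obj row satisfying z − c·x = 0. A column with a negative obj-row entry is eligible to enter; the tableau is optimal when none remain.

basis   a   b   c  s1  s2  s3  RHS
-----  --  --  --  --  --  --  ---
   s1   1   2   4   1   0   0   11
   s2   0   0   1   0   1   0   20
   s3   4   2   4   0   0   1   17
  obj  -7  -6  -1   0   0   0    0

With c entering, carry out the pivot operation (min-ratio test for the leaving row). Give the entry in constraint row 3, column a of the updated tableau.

Ratio test on column c — row 1: 11/4 = 11/4; row 2: 20/1 = 20; row 3: 17/4 = 17/4. Minimum is 11/4 at row 1 (s1 leaves); pivot element 4.
Divide row 1 by 4; eliminate column c from the other rows.
Row 3 update in column a: 4 − 4·(1/4) = 3.

3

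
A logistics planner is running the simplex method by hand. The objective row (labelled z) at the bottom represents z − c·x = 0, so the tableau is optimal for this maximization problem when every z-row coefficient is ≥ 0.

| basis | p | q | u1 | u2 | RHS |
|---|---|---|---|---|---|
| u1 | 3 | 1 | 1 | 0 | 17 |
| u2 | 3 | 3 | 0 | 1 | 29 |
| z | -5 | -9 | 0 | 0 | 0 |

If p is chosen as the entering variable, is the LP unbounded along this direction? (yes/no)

Column p has positive entries in row(s) 1, 2, so the ratio test bounds it — not unbounded.

no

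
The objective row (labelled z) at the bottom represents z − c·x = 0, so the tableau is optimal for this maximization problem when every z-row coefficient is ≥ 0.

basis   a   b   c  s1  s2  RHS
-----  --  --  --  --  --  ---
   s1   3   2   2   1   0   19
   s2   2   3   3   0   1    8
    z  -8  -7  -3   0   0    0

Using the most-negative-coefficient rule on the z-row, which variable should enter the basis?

a

Negative z-row entries: a: -8, b: -7, c: -3.
The most negative is -8 in column a, so a enters.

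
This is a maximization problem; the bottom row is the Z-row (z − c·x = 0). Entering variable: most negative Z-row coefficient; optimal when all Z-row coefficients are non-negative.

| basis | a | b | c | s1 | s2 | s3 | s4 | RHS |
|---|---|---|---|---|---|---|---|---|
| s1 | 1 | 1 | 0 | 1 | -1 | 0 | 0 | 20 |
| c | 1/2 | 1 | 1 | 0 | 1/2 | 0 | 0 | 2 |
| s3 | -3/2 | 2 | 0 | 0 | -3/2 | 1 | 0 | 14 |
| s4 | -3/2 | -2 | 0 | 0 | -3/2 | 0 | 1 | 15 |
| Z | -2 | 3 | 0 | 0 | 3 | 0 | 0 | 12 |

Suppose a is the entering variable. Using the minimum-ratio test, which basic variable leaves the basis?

c

Column a entries and ratios — s1: 20/1 = 20; c: 2/(1/2) = 4; s3: -3/2 ≤ 0, skip; s4: -3/2 ≤ 0, skip.
Smallest ratio is 4 in the row of c, so c leaves.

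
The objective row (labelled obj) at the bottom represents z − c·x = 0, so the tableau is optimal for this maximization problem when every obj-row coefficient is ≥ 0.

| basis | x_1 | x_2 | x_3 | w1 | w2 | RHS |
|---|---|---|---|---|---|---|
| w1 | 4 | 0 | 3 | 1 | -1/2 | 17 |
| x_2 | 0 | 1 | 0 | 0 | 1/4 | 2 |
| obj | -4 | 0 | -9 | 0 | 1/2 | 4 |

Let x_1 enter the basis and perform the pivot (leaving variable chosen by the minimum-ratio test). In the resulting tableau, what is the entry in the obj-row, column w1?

1

Ratio test on column x_1 — row 1: 17/4 = 17/4; row 2: entry 0 ≤ 0. Minimum is 17/4 at row 1 (w1 leaves); pivot element 4.
Divide row 1 by 4; eliminate column x_1 from the other rows.
obj-row update in column w1: 0 − (-4)·(1/4) = 1.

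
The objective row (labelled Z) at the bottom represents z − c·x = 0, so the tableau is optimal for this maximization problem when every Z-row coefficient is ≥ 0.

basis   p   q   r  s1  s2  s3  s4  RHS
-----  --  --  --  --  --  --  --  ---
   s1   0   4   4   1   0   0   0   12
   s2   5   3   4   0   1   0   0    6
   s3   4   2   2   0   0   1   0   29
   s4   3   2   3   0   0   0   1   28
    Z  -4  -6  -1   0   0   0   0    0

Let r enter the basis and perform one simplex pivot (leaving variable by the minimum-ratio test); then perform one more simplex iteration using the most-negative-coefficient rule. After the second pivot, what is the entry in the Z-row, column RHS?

Ratio test on column r — row 1: 12/4 = 3; row 2: 6/4 = 3/2; row 3: 29/2 = 29/2; row 4: 28/3 = 28/3. Minimum is 3/2 at row 2 (s2 leaves); pivot element 4.
Divide row 2 by 4; eliminate column r from the other rows.
Second iteration: most negative Z-row entry is -21/4 in column q, so q enters.
Ratio test on column q — row 1: 6/1 = 6; row 2: (3/2)/(3/4) = 2; row 3: 26/(1/2) = 52; row 4: entry -1/4 ≤ 0. Minimum is 2 at row 2 (r leaves); pivot element 3/4.
Divide row 2 by 3/4; eliminate column q from the other rows.
After both pivots, the entry at the Z-row, column RHS is 12.

12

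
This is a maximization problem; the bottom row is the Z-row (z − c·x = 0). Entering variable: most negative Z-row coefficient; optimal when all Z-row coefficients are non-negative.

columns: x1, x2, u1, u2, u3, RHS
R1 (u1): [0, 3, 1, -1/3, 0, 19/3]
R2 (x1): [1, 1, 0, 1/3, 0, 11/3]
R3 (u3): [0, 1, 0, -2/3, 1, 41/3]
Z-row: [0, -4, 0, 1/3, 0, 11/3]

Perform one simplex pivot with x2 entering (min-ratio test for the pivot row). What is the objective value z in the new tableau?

Ratio test on column x2 — row 1: (19/3)/3 = 19/9; row 2: (11/3)/1 = 11/3; row 3: (41/3)/1 = 41/3. Minimum is 19/9 at row 1 (u1 leaves); pivot element 3.
Pivot on row 1; the Z-row RHS becomes 11/3 − (-4)·(19/9) = 109/9.

109/9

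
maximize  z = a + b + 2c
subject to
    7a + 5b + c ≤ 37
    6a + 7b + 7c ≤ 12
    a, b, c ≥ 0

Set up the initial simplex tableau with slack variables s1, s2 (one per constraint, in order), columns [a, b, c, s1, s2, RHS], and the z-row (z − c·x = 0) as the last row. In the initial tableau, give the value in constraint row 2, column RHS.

12

The RHS of constraint 2 is b_2 = 12.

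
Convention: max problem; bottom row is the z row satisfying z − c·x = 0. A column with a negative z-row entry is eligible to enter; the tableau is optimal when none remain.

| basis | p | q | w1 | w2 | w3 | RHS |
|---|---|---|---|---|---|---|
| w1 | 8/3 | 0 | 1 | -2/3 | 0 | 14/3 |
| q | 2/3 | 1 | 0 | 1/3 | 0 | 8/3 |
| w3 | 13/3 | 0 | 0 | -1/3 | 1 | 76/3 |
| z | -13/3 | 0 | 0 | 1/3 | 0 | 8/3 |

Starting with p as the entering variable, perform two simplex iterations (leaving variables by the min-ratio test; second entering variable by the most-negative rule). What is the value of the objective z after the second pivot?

Ratio test on column p — row 1: (14/3)/(8/3) = 7/4; row 2: (8/3)/(2/3) = 4; row 3: (76/3)/(13/3) = 76/13. Minimum is 7/4 at row 1 (w1 leaves); pivot element 8/3.
Pivot on row 1; the z-row RHS becomes 8/3 − (-13/3)·(7/4) = 41/4.
Next entering variable (most negative z-row entry -3/4): w2.
Ratio test on column w2 — row 1: entry -1/4 ≤ 0; row 2: (3/2)/(1/2) = 3; row 3: (71/4)/(3/4) = 71/3. Minimum is 3 at row 2 (q leaves); pivot element 1/2.
After the second pivot the z-row RHS is 41/4 − (-3/4)·3 = 25/2.

25/2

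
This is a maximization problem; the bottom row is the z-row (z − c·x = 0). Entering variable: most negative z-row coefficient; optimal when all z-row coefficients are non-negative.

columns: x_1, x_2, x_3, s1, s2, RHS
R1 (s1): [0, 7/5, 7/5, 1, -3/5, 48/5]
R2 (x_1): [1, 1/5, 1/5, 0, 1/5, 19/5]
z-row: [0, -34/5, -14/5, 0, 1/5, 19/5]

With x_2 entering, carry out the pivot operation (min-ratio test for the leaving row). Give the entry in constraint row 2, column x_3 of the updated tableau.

0

Ratio test on column x_2 — row 1: (48/5)/(7/5) = 48/7; row 2: (19/5)/(1/5) = 19. Minimum is 48/7 at row 1 (s1 leaves); pivot element 7/5.
Divide row 1 by 7/5; eliminate column x_2 from the other rows.
Row 2 update in column x_3: 1/5 − (1/5)·1 = 0.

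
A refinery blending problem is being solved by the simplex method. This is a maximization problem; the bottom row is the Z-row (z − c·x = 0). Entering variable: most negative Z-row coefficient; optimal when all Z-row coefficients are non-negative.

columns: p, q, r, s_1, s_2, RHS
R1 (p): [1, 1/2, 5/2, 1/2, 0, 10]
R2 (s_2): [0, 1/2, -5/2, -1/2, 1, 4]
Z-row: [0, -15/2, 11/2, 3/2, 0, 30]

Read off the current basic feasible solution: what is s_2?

4

s_2 is basic (row 2); its value is the RHS of that row, 4.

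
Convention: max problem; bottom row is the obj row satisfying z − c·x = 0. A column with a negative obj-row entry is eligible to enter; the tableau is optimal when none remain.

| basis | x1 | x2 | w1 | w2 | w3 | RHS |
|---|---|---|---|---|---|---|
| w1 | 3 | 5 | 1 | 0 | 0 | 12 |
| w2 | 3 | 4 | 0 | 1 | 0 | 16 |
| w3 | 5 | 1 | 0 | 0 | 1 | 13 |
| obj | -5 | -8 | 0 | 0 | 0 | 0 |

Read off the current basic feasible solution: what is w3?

w3 is basic (row 3); its value is the RHS of that row, 13.

13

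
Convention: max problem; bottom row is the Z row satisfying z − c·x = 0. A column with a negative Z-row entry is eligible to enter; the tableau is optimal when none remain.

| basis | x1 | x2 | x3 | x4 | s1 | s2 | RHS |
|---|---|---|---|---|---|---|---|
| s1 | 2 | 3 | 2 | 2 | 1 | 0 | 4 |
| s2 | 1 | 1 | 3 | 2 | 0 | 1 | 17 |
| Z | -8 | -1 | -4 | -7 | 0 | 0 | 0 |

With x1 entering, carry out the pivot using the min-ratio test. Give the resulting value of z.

Ratio test on column x1 — row 1: 4/2 = 2; row 2: 17/1 = 17. Minimum is 2 at row 1 (s1 leaves); pivot element 2.
Pivot on row 1; the Z-row RHS becomes 0 − (-8)·2 = 16.

16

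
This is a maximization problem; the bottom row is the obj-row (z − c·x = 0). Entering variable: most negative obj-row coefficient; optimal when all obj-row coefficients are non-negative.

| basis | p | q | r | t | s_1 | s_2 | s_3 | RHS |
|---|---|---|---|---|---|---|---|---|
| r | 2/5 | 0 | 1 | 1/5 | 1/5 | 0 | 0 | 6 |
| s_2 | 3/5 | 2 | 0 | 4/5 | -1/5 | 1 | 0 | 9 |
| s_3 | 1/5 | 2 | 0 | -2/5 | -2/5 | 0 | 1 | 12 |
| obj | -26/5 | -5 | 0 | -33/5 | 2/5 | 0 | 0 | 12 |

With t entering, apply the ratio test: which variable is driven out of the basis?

s_2

Column t entries and ratios — r: 6/(1/5) = 30; s_2: 9/(4/5) = 45/4; s_3: -2/5 ≤ 0, skip.
Smallest ratio is 45/4 in the row of s_2, so s_2 leaves.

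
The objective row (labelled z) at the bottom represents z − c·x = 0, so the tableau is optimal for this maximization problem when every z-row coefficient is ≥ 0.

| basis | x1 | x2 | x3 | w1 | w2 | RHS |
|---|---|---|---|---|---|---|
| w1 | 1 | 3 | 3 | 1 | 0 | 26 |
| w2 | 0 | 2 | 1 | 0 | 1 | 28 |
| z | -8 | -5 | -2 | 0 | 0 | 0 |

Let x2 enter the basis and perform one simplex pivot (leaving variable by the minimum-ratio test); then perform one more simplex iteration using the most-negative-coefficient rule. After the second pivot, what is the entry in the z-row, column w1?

Ratio test on column x2 — row 1: 26/3 = 26/3; row 2: 28/2 = 14. Minimum is 26/3 at row 1 (w1 leaves); pivot element 3.
Divide row 1 by 3; eliminate column x2 from the other rows.
Second iteration: most negative z-row entry is -19/3 in column x1, so x1 enters.
Ratio test on column x1 — row 1: (26/3)/(1/3) = 26; row 2: entry -2/3 ≤ 0. Minimum is 26 at row 1 (x2 leaves); pivot element 1/3.
Divide row 1 by 1/3; eliminate column x1 from the other rows.
After both pivots, the entry at the z-row, column w1 is 8.

8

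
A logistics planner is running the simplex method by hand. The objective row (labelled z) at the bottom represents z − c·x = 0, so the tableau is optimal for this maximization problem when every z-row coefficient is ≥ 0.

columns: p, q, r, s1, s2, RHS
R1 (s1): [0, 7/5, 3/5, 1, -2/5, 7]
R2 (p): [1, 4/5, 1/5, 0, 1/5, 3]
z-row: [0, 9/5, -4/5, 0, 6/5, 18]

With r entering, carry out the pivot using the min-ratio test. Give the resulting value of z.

82/3

Ratio test on column r — row 1: 7/(3/5) = 35/3; row 2: 3/(1/5) = 15. Minimum is 35/3 at row 1 (s1 leaves); pivot element 3/5.
Pivot on row 1; the z-row RHS becomes 18 − (-4/5)·(35/3) = 82/3.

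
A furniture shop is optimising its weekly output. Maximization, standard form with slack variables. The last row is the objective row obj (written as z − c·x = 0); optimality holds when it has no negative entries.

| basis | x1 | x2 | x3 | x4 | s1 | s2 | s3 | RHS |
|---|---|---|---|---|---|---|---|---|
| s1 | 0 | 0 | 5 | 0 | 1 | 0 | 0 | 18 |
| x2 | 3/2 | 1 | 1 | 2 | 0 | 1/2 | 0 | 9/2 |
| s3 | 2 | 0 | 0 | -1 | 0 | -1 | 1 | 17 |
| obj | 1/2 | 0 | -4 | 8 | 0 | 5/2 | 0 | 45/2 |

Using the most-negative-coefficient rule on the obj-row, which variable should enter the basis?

Negative obj-row entries: x3: -4.
The most negative is -4 in column x3, so x3 enters.

x3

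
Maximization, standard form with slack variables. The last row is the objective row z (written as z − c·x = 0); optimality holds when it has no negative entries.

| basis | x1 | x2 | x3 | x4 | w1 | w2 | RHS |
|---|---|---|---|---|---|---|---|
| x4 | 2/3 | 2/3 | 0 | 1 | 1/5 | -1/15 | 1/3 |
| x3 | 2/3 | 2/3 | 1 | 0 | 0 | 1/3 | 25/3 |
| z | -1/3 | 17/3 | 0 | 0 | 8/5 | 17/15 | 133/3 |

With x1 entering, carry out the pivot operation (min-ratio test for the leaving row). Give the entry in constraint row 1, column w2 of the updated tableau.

-1/10

Ratio test on column x1 — row 1: (1/3)/(2/3) = 1/2; row 2: (25/3)/(2/3) = 25/2. Minimum is 1/2 at row 1 (x4 leaves); pivot element 2/3.
Divide row 1 by 2/3; eliminate column x1 from the other rows.
In the new row 1, the w2 entry is the old entry divided by the pivot: (-1/15)/(2/3) = -1/10.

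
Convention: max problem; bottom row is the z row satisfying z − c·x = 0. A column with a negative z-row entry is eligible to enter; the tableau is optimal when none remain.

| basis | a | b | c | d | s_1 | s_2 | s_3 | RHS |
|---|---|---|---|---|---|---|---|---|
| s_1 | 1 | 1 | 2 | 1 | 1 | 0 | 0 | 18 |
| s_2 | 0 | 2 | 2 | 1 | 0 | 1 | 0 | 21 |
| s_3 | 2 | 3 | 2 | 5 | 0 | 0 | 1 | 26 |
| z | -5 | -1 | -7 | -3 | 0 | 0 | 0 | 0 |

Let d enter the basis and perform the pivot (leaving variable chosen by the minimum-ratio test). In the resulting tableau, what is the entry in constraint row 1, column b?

Ratio test on column d — row 1: 18/1 = 18; row 2: 21/1 = 21; row 3: 26/5 = 26/5. Minimum is 26/5 at row 3 (s_3 leaves); pivot element 5.
Divide row 3 by 5; eliminate column d from the other rows.
Row 1 update in column b: 1 − 1·(3/5) = 2/5.

2/5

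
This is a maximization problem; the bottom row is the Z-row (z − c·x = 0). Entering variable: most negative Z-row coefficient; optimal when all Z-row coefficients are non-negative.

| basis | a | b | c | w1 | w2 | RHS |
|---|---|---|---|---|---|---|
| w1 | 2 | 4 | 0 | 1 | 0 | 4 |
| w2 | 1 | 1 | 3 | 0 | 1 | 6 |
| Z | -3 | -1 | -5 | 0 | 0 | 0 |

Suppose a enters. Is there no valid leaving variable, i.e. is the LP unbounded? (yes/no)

no

Column a has positive entries in row(s) 1, 2, so the ratio test bounds it — not unbounded.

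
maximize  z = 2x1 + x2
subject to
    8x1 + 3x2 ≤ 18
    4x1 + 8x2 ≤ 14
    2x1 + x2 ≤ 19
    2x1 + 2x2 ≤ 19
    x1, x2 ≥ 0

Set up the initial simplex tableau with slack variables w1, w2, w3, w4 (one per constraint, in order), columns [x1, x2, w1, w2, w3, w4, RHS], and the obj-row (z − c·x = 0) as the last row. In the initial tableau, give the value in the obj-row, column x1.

The obj-row carries the negated objective coefficients: the x1 entry is -2.

-2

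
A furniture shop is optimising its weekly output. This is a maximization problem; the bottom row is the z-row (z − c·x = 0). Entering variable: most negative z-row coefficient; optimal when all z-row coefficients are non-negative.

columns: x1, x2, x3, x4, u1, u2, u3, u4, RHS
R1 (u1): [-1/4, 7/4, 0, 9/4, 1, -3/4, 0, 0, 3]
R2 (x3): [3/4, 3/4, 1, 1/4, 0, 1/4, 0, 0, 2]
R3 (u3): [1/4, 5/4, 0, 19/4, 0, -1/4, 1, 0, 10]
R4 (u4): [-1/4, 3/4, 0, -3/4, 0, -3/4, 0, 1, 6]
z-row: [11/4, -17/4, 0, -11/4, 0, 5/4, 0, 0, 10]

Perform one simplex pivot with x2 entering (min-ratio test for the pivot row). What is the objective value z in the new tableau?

Ratio test on column x2 — row 1: 3/(7/4) = 12/7; row 2: 2/(3/4) = 8/3; row 3: 10/(5/4) = 8; row 4: 6/(3/4) = 8. Minimum is 12/7 at row 1 (u1 leaves); pivot element 7/4.
Pivot on row 1; the z-row RHS becomes 10 − (-17/4)·(12/7) = 121/7.

121/7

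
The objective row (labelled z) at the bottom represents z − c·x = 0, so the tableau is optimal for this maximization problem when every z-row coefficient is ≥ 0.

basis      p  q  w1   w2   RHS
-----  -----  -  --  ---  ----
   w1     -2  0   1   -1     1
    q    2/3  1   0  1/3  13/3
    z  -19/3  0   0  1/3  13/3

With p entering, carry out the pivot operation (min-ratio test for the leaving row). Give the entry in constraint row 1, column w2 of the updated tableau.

0

Ratio test on column p — row 1: entry -2 ≤ 0; row 2: (13/3)/(2/3) = 13/2. Minimum is 13/2 at row 2 (q leaves); pivot element 2/3.
Divide row 2 by 2/3; eliminate column p from the other rows.
Row 1 update in column w2: -1 − (-2)·(1/2) = 0.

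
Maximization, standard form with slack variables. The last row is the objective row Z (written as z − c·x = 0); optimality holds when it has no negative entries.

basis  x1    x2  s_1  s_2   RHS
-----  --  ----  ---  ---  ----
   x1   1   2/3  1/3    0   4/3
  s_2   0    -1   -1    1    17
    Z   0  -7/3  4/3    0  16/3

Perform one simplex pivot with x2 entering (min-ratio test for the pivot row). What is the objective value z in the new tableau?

Ratio test on column x2 — row 1: (4/3)/(2/3) = 2; row 2: entry -1 ≤ 0. Minimum is 2 at row 1 (x1 leaves); pivot element 2/3.
Pivot on row 1; the Z-row RHS becomes 16/3 − (-7/3)·2 = 10.

10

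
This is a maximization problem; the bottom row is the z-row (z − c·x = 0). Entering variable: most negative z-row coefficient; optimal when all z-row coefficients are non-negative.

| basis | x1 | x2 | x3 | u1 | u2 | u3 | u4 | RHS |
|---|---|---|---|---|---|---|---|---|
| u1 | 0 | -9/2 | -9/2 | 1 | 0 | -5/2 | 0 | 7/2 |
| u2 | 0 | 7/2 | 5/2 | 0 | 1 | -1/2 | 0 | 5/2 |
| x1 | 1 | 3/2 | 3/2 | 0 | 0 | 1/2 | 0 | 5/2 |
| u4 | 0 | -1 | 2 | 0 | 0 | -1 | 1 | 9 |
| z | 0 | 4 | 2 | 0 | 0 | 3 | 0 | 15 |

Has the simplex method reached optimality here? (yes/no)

yes

Every z-row coefficient is ≥ 0, so the tableau is optimal.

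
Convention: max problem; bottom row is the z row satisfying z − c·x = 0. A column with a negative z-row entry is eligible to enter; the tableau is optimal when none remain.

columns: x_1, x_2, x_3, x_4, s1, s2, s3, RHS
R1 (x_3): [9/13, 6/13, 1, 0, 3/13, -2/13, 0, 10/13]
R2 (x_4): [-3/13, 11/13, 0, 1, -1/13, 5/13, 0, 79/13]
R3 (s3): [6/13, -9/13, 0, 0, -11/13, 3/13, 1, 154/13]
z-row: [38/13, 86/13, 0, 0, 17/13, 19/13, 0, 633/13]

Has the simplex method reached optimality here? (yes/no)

Every z-row coefficient is ≥ 0, so the tableau is optimal.

yes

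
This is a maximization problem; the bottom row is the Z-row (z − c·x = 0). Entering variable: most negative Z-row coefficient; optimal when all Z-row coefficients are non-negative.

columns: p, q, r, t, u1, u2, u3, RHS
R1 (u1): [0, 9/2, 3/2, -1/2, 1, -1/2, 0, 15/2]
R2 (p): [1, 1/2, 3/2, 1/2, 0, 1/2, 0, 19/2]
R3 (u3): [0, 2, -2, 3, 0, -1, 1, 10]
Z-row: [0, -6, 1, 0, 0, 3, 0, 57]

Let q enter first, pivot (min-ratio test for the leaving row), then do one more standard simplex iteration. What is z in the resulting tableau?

1983/29

Ratio test on column q — row 1: (15/2)/(9/2) = 5/3; row 2: (19/2)/(1/2) = 19; row 3: 10/2 = 5. Minimum is 5/3 at row 1 (u1 leaves); pivot element 9/2.
Pivot on row 1; the Z-row RHS becomes 57 − (-6)·(5/3) = 67.
Next entering variable (most negative Z-row entry -2/3): t.
Ratio test on column t — row 1: entry -1/9 ≤ 0; row 2: (26/3)/(5/9) = 78/5; row 3: (20/3)/(29/9) = 60/29. Minimum is 60/29 at row 3 (u3 leaves); pivot element 29/9.
After the second pivot the Z-row RHS is 67 − (-2/3)·(60/29) = 1983/29.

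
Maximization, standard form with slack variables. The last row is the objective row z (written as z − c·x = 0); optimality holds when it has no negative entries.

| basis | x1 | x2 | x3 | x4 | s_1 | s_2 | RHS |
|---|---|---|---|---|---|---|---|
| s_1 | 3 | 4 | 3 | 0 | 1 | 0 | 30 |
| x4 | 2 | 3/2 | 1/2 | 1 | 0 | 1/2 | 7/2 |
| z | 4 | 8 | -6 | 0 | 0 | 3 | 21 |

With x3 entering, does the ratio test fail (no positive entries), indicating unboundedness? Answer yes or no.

Column x3 has positive entries in row(s) 1, 2, so the ratio test bounds it — not unbounded.

no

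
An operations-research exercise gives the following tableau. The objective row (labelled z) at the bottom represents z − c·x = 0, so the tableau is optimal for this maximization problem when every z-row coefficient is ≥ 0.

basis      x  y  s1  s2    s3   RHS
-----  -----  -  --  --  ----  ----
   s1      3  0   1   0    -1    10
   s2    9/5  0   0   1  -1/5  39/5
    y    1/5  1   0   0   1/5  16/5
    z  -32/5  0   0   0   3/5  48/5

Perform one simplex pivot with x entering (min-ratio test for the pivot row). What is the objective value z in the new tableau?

Ratio test on column x — row 1: 10/3 = 10/3; row 2: (39/5)/(9/5) = 13/3; row 3: (16/5)/(1/5) = 16. Minimum is 10/3 at row 1 (s1 leaves); pivot element 3.
Pivot on row 1; the z-row RHS becomes 48/5 − (-32/5)·(10/3) = 464/15.

464/15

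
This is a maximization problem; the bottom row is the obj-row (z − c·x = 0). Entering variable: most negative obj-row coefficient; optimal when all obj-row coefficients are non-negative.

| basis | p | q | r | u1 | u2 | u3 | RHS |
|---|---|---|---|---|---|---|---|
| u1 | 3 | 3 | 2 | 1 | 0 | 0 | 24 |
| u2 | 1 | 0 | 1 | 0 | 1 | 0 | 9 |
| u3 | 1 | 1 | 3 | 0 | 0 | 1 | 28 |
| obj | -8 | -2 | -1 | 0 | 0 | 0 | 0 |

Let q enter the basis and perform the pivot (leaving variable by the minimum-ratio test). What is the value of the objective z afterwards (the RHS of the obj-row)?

Ratio test on column q — row 1: 24/3 = 8; row 2: entry 0 ≤ 0; row 3: 28/1 = 28. Minimum is 8 at row 1 (u1 leaves); pivot element 3.
Pivot on row 1; the obj-row RHS becomes 0 − (-2)·8 = 16.

16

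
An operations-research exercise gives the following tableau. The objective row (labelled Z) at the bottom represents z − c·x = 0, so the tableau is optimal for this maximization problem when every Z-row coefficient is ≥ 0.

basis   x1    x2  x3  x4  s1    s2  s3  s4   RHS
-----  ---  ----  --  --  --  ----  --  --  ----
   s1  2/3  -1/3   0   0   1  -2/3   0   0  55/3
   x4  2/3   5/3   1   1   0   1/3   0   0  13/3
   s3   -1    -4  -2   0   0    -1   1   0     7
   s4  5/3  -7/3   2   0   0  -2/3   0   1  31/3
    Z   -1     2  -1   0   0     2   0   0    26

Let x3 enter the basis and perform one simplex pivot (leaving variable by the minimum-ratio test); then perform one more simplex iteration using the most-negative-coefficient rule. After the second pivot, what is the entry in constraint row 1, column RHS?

15

Ratio test on column x3 — row 1: entry 0 ≤ 0; row 2: (13/3)/1 = 13/3; row 3: entry -2 ≤ 0; row 4: (31/3)/2 = 31/6. Minimum is 13/3 at row 2 (x4 leaves); pivot element 1.
Divide row 2 by 1; eliminate column x3 from the other rows.
Second iteration: most negative Z-row entry is -1/3 in column x1, so x1 enters.
Ratio test on column x1 — row 1: (55/3)/(2/3) = 55/2; row 2: (13/3)/(2/3) = 13/2; row 3: (47/3)/(1/3) = 47; row 4: (5/3)/(1/3) = 5. Minimum is 5 at row 4 (s4 leaves); pivot element 1/3.
Divide row 4 by 1/3; eliminate column x1 from the other rows.
After both pivots, the entry at constraint row 1, column RHS is 15.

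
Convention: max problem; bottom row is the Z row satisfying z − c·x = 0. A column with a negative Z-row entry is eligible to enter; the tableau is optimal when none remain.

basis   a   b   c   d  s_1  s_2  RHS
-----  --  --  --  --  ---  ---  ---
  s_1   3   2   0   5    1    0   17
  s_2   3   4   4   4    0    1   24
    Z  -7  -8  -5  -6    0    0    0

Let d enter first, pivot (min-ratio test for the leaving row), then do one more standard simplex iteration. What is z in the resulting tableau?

134/3

Ratio test on column d — row 1: 17/5 = 17/5; row 2: 24/4 = 6. Minimum is 17/5 at row 1 (s_1 leaves); pivot element 5.
Pivot on row 1; the Z-row RHS becomes 0 − (-6)·(17/5) = 102/5.
Next entering variable (most negative Z-row entry -28/5): b.
Ratio test on column b — row 1: (17/5)/(2/5) = 17/2; row 2: (52/5)/(12/5) = 13/3. Minimum is 13/3 at row 2 (s_2 leaves); pivot element 12/5.
After the second pivot the Z-row RHS is 102/5 − (-28/5)·(13/3) = 134/3.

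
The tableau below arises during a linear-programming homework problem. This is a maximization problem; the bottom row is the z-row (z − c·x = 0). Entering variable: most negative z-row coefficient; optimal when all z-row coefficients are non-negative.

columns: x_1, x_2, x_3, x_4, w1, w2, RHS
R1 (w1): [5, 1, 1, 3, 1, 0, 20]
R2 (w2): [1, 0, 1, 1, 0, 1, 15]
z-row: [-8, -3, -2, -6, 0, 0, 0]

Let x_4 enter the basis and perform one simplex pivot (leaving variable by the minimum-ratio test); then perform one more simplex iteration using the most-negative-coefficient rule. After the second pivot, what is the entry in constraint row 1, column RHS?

20

Ratio test on column x_4 — row 1: 20/3 = 20/3; row 2: 15/1 = 15. Minimum is 20/3 at row 1 (w1 leaves); pivot element 3.
Divide row 1 by 3; eliminate column x_4 from the other rows.
Second iteration: most negative z-row entry is -1 in column x_2, so x_2 enters.
Ratio test on column x_2 — row 1: (20/3)/(1/3) = 20; row 2: entry -1/3 ≤ 0. Minimum is 20 at row 1 (x_4 leaves); pivot element 1/3.
Divide row 1 by 1/3; eliminate column x_2 from the other rows.
After both pivots, the entry at constraint row 1, column RHS is 20.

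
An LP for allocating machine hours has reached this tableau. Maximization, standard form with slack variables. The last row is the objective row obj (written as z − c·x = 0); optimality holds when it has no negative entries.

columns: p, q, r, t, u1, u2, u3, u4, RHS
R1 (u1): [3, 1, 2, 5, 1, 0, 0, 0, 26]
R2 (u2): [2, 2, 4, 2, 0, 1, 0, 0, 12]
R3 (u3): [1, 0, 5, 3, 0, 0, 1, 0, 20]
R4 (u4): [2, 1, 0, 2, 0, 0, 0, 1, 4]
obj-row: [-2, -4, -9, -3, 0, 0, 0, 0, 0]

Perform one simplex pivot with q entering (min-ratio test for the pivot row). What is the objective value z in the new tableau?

16

Ratio test on column q — row 1: 26/1 = 26; row 2: 12/2 = 6; row 3: entry 0 ≤ 0; row 4: 4/1 = 4. Minimum is 4 at row 4 (u4 leaves); pivot element 1.
Pivot on row 4; the obj-row RHS becomes 0 − (-4)·4 = 16.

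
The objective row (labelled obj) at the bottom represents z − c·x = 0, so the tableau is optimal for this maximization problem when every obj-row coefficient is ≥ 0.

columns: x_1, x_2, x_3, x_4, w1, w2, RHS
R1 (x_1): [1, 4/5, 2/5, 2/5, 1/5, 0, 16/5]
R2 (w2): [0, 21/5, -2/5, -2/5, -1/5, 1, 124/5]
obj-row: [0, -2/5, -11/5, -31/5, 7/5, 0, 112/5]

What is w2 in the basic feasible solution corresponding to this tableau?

124/5

w2 is basic (row 2); its value is the RHS of that row, 124/5.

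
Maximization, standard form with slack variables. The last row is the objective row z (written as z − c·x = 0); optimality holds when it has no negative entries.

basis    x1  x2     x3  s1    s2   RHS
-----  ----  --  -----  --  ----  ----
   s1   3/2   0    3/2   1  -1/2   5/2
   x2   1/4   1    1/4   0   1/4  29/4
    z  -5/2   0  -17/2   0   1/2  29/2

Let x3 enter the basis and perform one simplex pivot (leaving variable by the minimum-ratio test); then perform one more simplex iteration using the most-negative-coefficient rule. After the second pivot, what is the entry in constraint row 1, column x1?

Ratio test on column x3 — row 1: (5/2)/(3/2) = 5/3; row 2: (29/4)/(1/4) = 29. Minimum is 5/3 at row 1 (s1 leaves); pivot element 3/2.
Divide row 1 by 3/2; eliminate column x3 from the other rows.
Second iteration: most negative z-row entry is -7/3 in column s2, so s2 enters.
Ratio test on column s2 — row 1: entry -1/3 ≤ 0; row 2: (41/6)/(1/3) = 41/2. Minimum is 41/2 at row 2 (x2 leaves); pivot element 1/3.
Divide row 2 by 1/3; eliminate column s2 from the other rows.
After both pivots, the entry at constraint row 1, column x1 is 1.

1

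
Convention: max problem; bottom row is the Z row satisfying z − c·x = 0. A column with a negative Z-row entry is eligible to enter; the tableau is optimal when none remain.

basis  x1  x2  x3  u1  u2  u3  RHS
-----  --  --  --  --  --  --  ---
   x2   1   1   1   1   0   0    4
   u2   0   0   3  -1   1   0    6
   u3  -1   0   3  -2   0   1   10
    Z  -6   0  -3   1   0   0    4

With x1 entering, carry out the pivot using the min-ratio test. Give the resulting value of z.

Ratio test on column x1 — row 1: 4/1 = 4; row 2: entry 0 ≤ 0; row 3: entry -1 ≤ 0. Minimum is 4 at row 1 (x2 leaves); pivot element 1.
Pivot on row 1; the Z-row RHS becomes 4 − (-6)·4 = 28.

28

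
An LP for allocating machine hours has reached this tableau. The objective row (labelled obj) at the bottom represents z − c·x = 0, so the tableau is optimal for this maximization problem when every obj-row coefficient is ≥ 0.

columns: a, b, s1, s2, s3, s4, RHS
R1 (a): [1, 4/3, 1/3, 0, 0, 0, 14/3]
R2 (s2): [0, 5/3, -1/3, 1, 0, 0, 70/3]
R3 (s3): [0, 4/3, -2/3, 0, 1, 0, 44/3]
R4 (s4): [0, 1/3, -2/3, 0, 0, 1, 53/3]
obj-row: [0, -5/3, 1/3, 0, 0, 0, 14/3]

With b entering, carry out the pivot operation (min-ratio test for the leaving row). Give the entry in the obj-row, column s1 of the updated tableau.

Ratio test on column b — row 1: (14/3)/(4/3) = 7/2; row 2: (70/3)/(5/3) = 14; row 3: (44/3)/(4/3) = 11; row 4: (53/3)/(1/3) = 53. Minimum is 7/2 at row 1 (a leaves); pivot element 4/3.
Divide row 1 by 4/3; eliminate column b from the other rows.
obj-row update in column s1: 1/3 − (-5/3)·(1/4) = 3/4.

3/4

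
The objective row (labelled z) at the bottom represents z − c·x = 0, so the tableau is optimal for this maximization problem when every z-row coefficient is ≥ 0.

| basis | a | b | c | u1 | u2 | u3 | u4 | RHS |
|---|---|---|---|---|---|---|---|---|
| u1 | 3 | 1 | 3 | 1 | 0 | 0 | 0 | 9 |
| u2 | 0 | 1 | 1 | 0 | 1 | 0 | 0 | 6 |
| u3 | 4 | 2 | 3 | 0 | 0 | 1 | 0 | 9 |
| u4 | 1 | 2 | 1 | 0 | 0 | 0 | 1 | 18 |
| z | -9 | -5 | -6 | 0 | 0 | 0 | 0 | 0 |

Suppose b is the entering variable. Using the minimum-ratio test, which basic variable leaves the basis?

u3

Column b entries and ratios — u1: 9/1 = 9; u2: 6/1 = 6; u3: 9/2 = 9/2; u4: 18/2 = 9.
Smallest ratio is 9/2 in the row of u3, so u3 leaves.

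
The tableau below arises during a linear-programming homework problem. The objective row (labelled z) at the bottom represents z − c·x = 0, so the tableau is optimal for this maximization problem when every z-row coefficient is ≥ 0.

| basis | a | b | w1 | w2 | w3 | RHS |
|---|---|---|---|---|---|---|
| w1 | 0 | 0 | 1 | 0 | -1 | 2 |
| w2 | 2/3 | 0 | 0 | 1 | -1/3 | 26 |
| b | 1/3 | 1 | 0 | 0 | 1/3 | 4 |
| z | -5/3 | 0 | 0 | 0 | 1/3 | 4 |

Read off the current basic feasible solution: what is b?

4

b is basic (row 3); its value is the RHS of that row, 4.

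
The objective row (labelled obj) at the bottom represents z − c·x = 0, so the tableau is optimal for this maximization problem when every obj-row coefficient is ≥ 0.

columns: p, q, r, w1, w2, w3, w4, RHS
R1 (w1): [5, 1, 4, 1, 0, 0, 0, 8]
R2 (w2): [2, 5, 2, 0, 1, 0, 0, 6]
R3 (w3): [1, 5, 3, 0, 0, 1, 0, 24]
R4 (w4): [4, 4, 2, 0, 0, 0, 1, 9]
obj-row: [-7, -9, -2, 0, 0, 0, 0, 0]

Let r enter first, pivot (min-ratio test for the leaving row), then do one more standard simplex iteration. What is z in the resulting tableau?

Ratio test on column r — row 1: 8/4 = 2; row 2: 6/2 = 3; row 3: 24/3 = 8; row 4: 9/2 = 9/2. Minimum is 2 at row 1 (w1 leaves); pivot element 4.
Pivot on row 1; the obj-row RHS becomes 0 − (-2)·2 = 4.
Next entering variable (most negative obj-row entry -17/2): q.
Ratio test on column q — row 1: 2/(1/4) = 8; row 2: 2/(9/2) = 4/9; row 3: 18/(17/4) = 72/17; row 4: 5/(7/2) = 10/7. Minimum is 4/9 at row 2 (w2 leaves); pivot element 9/2.
After the second pivot the obj-row RHS is 4 − (-17/2)·(4/9) = 70/9.

70/9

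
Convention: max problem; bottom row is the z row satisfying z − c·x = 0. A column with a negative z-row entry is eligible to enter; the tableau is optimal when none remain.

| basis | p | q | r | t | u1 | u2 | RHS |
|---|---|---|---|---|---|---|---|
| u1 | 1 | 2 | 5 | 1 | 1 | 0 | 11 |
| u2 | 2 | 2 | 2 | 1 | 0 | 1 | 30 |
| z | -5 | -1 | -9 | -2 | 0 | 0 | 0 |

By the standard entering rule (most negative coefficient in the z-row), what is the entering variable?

Negative z-row entries: p: -5, q: -1, r: -9, t: -2.
The most negative is -9 in column r, so r enters.

r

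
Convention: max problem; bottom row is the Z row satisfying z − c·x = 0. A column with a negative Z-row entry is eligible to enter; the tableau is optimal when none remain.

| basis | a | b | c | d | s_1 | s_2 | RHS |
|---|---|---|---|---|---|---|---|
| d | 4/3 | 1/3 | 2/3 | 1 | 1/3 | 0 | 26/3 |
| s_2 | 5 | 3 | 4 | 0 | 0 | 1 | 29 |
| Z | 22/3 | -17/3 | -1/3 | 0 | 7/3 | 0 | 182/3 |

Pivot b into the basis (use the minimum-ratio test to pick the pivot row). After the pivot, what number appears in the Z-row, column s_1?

Ratio test on column b — row 1: (26/3)/(1/3) = 26; row 2: 29/3 = 29/3. Minimum is 29/3 at row 2 (s_2 leaves); pivot element 3.
Divide row 2 by 3; eliminate column b from the other rows.
Z-row update in column s_1: 7/3 − (-17/3)·0 = 7/3.

7/3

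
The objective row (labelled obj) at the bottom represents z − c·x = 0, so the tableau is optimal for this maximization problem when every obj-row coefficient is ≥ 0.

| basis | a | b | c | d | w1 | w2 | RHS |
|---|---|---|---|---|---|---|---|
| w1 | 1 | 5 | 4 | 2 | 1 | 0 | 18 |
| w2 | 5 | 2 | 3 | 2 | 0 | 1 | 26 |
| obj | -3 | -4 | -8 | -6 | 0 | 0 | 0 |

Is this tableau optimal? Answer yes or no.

The obj-row has a negative entry -8 in column c, so it is not optimal.

no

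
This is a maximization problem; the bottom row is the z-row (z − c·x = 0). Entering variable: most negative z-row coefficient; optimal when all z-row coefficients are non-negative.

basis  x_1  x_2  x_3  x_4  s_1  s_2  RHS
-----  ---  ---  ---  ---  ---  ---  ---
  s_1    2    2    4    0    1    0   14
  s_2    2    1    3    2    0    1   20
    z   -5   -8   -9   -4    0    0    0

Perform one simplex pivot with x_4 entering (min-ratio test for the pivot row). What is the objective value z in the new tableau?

Ratio test on column x_4 — row 1: entry 0 ≤ 0; row 2: 20/2 = 10. Minimum is 10 at row 2 (s_2 leaves); pivot element 2.
Pivot on row 2; the z-row RHS becomes 0 − (-4)·10 = 40.

40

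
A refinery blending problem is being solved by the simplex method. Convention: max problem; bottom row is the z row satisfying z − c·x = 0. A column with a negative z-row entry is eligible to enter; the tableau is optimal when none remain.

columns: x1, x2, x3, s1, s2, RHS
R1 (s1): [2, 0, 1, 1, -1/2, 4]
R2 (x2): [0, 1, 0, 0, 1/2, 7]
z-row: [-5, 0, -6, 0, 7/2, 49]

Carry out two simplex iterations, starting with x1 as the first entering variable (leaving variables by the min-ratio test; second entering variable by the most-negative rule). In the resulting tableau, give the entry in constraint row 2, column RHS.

7

Ratio test on column x1 — row 1: 4/2 = 2; row 2: entry 0 ≤ 0. Minimum is 2 at row 1 (s1 leaves); pivot element 2.
Divide row 1 by 2; eliminate column x1 from the other rows.
Second iteration: most negative z-row entry is -7/2 in column x3, so x3 enters.
Ratio test on column x3 — row 1: 2/(1/2) = 4; row 2: entry 0 ≤ 0. Minimum is 4 at row 1 (x1 leaves); pivot element 1/2.
Divide row 1 by 1/2; eliminate column x3 from the other rows.
After both pivots, the entry at constraint row 2, column RHS is 7.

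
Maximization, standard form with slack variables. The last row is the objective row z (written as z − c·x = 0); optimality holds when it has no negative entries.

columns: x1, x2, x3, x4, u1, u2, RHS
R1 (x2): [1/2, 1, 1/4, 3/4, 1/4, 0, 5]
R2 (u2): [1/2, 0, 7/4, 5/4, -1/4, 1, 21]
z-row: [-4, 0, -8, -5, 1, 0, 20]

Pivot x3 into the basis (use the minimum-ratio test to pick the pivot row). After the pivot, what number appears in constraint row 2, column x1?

2/7

Ratio test on column x3 — row 1: 5/(1/4) = 20; row 2: 21/(7/4) = 12. Minimum is 12 at row 2 (u2 leaves); pivot element 7/4.
Divide row 2 by 7/4; eliminate column x3 from the other rows.
In the new row 2, the x1 entry is the old entry divided by the pivot: (1/2)/(7/4) = 2/7.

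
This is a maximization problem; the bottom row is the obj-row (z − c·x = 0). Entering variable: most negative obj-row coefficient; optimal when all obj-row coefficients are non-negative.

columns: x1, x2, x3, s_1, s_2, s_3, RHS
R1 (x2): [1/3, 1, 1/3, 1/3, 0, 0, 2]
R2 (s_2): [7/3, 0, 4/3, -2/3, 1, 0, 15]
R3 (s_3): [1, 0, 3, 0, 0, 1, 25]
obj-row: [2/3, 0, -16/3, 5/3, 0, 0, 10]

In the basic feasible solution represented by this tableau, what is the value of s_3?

25

s_3 is basic (row 3); its value is the RHS of that row, 25.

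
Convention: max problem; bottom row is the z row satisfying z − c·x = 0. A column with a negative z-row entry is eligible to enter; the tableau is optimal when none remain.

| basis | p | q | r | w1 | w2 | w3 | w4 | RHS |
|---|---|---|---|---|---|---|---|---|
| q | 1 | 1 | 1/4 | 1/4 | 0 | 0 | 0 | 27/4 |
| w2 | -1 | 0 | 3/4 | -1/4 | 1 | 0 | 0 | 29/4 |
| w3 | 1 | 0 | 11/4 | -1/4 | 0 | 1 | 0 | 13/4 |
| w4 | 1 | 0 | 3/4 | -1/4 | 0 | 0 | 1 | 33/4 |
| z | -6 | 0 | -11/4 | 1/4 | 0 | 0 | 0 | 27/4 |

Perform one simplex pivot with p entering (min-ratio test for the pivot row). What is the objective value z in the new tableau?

Ratio test on column p — row 1: (27/4)/1 = 27/4; row 2: entry -1 ≤ 0; row 3: (13/4)/1 = 13/4; row 4: (33/4)/1 = 33/4. Minimum is 13/4 at row 3 (w3 leaves); pivot element 1.
Pivot on row 3; the z-row RHS becomes 27/4 − (-6)·(13/4) = 105/4.

105/4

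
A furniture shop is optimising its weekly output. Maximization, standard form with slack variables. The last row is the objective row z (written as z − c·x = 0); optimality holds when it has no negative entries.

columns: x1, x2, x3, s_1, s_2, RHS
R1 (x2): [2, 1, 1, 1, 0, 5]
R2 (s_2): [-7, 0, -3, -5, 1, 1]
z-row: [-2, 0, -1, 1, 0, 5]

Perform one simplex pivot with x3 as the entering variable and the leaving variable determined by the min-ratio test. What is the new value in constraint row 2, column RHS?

16

Ratio test on column x3 — row 1: 5/1 = 5; row 2: entry -3 ≤ 0. Minimum is 5 at row 1 (x2 leaves); pivot element 1.
Divide row 1 by 1; eliminate column x3 from the other rows.
Row 2 update in column RHS: 1 − (-3)·5 = 16.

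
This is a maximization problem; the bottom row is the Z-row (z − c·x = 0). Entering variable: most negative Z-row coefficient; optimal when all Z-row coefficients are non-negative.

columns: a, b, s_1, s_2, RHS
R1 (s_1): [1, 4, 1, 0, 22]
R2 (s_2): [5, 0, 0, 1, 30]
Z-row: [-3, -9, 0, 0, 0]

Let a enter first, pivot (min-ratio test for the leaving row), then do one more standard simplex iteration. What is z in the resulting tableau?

Ratio test on column a — row 1: 22/1 = 22; row 2: 30/5 = 6. Minimum is 6 at row 2 (s_2 leaves); pivot element 5.
Pivot on row 2; the Z-row RHS becomes 0 − (-3)·6 = 18.
Next entering variable (most negative Z-row entry -9): b.
Ratio test on column b — row 1: 16/4 = 4; row 2: entry 0 ≤ 0. Minimum is 4 at row 1 (s_1 leaves); pivot element 4.
After the second pivot the Z-row RHS is 18 − (-9)·4 = 54.

54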